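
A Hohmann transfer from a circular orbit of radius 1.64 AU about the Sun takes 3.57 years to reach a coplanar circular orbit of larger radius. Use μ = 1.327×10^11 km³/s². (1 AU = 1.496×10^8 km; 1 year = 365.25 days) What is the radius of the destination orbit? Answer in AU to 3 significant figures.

r₂ = 5.78 AU

In km: r₁ = 1.64 × 1.496×10^8 = 2.45344×10^8 km.
Transfer time t = 3.57 years × 365.25 × 86400 s = 1.12660632×10^8 s, and t = π√(a_t³/μ).
So a_t = (μ t²/π²)^(1/3) = (1.327×10^11 × (1.12660632×10^8)² / π²)^(1/3) = 5.5467×10^8 km.
Since a_t = (r₁ + r₂)/2, r₂ = 2a_t − r₁ = 2×5.5467×10^8 − 2.45344×10^8 = 8.63996×10^8 km.
In AU: r₂ = 8.63996×10^8 / 1.496×10^8 = 5.78 AU.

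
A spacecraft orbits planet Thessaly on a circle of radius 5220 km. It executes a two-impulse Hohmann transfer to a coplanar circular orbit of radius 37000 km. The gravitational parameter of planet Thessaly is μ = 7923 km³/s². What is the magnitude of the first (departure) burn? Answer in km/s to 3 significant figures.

Semi-major axis of the transfer orbit: a_t = (5220 + 37000)/2 = 21110 km.
Circular speed at r = 5220 km: v_c = √(μ/r) = 1.232 km/s.
Transfer-orbit speed at the same r (vis-viva, a = a_t): v_t = √[μ(2/r − 1/a_t)] = 1.631 km/s.
Δv₁ = |v_t − v_c| = |1.631 − 1.232| = 0.3990 km/s.

Δv₁ = 0.399 km/s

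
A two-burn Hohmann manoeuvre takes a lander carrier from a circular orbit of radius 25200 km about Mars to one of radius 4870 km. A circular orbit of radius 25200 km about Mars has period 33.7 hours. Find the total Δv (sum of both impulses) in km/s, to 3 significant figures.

From Kepler's third law T² = 4π²r³/μ at r = 25200 km, T = 33.7 hours = 33.7 × 3600 s = 1.2132×10^5 s: μ = 4π²r³/T² = 42923.6 km³/s².
The Hohmann ellipse has a_t = (r₁ + r₂)/2 = 15035 km.
At r₁ the circular-orbit speed is v₁ = √(μ/r₁) = 1.3051 km/s.
On the transfer ellipse at r₁, vis-viva equation gives v_a = √[μ(2/r₁ − 1/a_t)] = 0.74278 km/s.
First burn Δv₁ = |v_a − v₁| = 0.5623 km/s.
Circular speed at r₂: v₂ = √(μ/r₂) = 2.9688 km/s.
Transfer-orbit speed at r₂: v_p = √[μ(2/r₂ − 1/a_t)] = 3.8435 km/s.
Second burn Δv₂ = |v₂ − v_p| = 0.8747 km/s.
Total Δv = Δv₁ + Δv₂ = 1.437 km/s.

Δv = 1.44 km/s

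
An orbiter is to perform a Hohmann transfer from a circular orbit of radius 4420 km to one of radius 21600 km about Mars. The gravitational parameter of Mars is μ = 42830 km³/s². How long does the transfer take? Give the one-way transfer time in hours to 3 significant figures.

Semi-major axis of the transfer orbit: a_t = (4420 + 21600)/2 = 13010 km.
Transfer time t = π√(a_t³/μ) = π√((13010)³ / 42830) = 22530 s.
Converting: 22530 s ÷ 3600 s/hour = 6.26 hours.

t = 6.26 hours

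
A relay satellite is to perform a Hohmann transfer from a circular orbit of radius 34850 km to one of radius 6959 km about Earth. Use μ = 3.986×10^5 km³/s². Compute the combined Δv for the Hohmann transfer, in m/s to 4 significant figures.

Δv = 3634 m/s

Semi-major axis of the transfer orbit: a_t = (34850 + 6959)/2 = 20904.5 km.
Circular speed at r₁: v₁ = √(μ/r₁) = √(3.986×10^5/34850) = 3.3820 km/s.
Transfer-orbit speed at r₁ (vis-viva): v_a = √[μ(2/r₁ − 1/a_t)] = 1.9513 km/s.
First burn Δv₁ = |v_a − v₁| = 1.4307 km/s.
At r₂, v₂ = √(μ/r₂) = 7.5682 km/s.
Transfer-orbit speed at r₂: v_p = √[μ(2/r₂ − 1/a_t)] = 9.7718 km/s.
Second burn Δv₂ = |v₂ − v_p| = 2.2036 km/s.
Total Δv = Δv₁ + Δv₂ = 3.634 km/s.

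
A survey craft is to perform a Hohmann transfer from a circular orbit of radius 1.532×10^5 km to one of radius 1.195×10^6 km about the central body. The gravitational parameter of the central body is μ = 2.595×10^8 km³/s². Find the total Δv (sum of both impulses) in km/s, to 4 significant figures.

Semi-major axis of the transfer orbit: a_t = (1.532×10^5 + 1.195×10^6)/2 = 6.741×10^5 km.
Circular speed at r₁: v₁ = √(μ/r₁) = √(2.595×10^8/1.532×10^5) = 41.16 km/s.
On the transfer ellipse at r₁, v² = μ(2/r − 1/a) gives v_p = √[μ(2/r₁ − 1/a_t)] = 54.80 km/s.
First burn Δv₁ = |v_p − v₁| = 13.64 km/s.
At r₂, v₂ = √(μ/r₂) = 14.736 km/s.
Transfer-orbit speed at r₂: v_a = √[μ(2/r₂ − 1/a_t)] = 7.0251 km/s.
Second burn Δv₂ = |v₂ − v_a| = 7.711 km/s.
Δv = Δv₁ + Δv₂ = 13.64 + 7.711 = 21.35 km/s.

Δv = 21.35 km/s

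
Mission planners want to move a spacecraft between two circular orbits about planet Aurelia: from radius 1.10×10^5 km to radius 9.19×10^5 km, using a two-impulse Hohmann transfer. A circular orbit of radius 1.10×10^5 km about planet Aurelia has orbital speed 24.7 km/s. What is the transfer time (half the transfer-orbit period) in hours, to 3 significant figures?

From the circular-orbit relation v² = μ/r at r = 1.10×10^5 km: μ = v²r = (24.7)² × 1.10×10^5 = 6.71099×10^7 km³/s².
Semi-major axis of the transfer orbit: a_t = (1.100×10^5 + 9.190×10^5)/2 = 5.145×10^5 km.
By Kepler's third law the transfer-orbit period is T = 2π√(a_t³/μ), so t = T/2 = 1.415×10^5 s.
Converting: 1.415×10^5 s ÷ 3600 s/hour = 39.3 hours.

t = 39.3 hours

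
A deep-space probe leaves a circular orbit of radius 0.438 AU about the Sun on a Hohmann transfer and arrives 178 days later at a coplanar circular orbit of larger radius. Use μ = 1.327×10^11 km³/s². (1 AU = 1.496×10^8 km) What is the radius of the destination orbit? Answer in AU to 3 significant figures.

In km: r₁ = 0.438 × 1.496×10^8 = 6.55248×10^7 km.
Transfer time t = 178 days = 1.53792×10^7 s, and t = π√(a_t³/μ).
So a_t = (μ t²/π²)^(1/3) = (1.327×10^11 × (1.53792×10^7)² / π²)^(1/3) = 1.4705×10^8 km.
Since a_t = (r₁ + r₂)/2, r₂ = 2a_t − r₁ = 2×1.4705×10^8 − 6.55248×10^7 = 2.285752×10^8 km.
In AU: r₂ = 2.285752×10^8 / 1.496×10^8 = 1.53 AU.

r₂ = 1.53 AU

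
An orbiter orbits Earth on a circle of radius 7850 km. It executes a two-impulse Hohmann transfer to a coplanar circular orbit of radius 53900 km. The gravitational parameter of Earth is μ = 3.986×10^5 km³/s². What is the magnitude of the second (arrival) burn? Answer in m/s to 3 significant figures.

Δv₂ = 1350 m/s

The Hohmann ellipse has a_t = (r₁ + r₂)/2 = 30875 km.
On the circular orbit at r = 53900 km, v_c = √(μ/r) = 2.719 km/s.
Transfer-orbit speed at the same r (vis-viva, a = a_t): v_t = √[μ(2/r − 1/a_t)] = 1.371 km/s.
Δv₂ = |v_t − v_c| = |1.371 − 2.719| = 1.348 km/s.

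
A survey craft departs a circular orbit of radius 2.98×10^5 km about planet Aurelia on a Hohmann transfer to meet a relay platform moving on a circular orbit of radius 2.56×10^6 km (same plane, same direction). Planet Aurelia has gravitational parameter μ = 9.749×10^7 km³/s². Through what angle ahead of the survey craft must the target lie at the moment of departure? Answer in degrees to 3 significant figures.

φ = 105°

The Hohmann ellipse has a_t = (r₁ + r₂)/2 = 1.429×10^6 km.
The half-period of the transfer ellipse is t = π√(a_t³/μ) = 5.4352×10^5 s.
Target angular speed ω₂ = √(μ/r₂³) = 2.4106×10^-6 rad/s.
Angle swept by the target during transfer: ω₂·t = 1.3102 rad = 75.07°.
The survey craft traverses 180° on the transfer ellipse, so the target must lead by 180° − 75.07° = 105°.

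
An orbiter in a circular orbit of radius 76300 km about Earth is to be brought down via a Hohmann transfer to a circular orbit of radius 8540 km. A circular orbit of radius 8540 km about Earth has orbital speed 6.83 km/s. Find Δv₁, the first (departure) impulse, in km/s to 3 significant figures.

Δv₁ = 1.26 km/s

From the circular-orbit relation v² = μ/r at r = 8540 km: μ = v²r = (6.83)² × 8540 = 3.98382×10^5 km³/s².
Semi-major axis of the transfer orbit: a_t = (76300 + 8540)/2 = 42420 km.
On the circular orbit at r = 76300 km, v_c = √(μ/r) = 2.285 km/s.
Vis-viva on the transfer ellipse at r = 76300 km gives v_t = √[μ(2/r − 1/a_t)] = 1.025 km/s.
Δv₁ = |v_t − v_c| = |1.025 − 2.285| = 1.260 km/s.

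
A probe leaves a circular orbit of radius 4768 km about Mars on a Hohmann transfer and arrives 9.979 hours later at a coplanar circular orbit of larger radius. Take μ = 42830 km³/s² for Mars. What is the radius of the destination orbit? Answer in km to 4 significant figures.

r₂ = 30750 km

Transfer time t = 9.979 hours = 35924.4 s, and t = π√(a_t³/μ).
So a_t = (μ t²/π²)^(1/3) = (42830 × (35924.4)² / π²)^(1/3) = 17759 km.
Since a_t = (r₁ + r₂)/2, r₂ = 2a_t − r₁ = 2×17759 − 4768 = 30750 km.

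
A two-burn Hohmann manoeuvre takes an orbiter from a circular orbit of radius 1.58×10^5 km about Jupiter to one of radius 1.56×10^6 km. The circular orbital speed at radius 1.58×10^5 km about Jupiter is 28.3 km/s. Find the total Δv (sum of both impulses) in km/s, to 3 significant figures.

From the circular-orbit relation v² = μ/r at r = 1.58×10^5 km: μ = v²r = (28.3)² × 1.58×10^5 = 1.26541×10^8 km³/s².
Semi-major axis of the transfer orbit: a_t = (1.580×10^5 + 1.560×10^6)/2 = 8.590×10^5 km.
At r₁ the circular-orbit speed is v₁ = √(μ/r₁) = 28.300 km/s.
On the transfer ellipse at r₁, vis-viva equation gives v_p = √[μ(2/r₁ − 1/a_t)] = 38.137 km/s.
First burn Δv₁ = |v_p − v₁| = 9.837 km/s.
At r₂, v₂ = √(μ/r₂) = 9.0064 km/s.
Transfer-orbit speed at r₂: v_a = √[μ(2/r₂ − 1/a_t)] = 3.8626 km/s.
Second burn Δv₂ = |v₂ − v_a| = 5.144 km/s.
Δv = Δv₁ + Δv₂ = 9.837 + 5.144 = 14.98 km/s.

Δv = 15.0 km/s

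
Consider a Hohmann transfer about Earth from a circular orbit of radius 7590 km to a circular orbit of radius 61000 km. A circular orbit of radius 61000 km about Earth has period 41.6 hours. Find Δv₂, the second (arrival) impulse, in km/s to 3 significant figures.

Δv₂ = 1.36 km/s

From Kepler's third law T² = 4π²r³/μ at r = 61000 km, T = 41.6 hours = 41.6 × 3600 s = 1.4976×10^5 s: μ = 4π²r³/T² = 3.99538×10^5 km³/s².
The Hohmann ellipse has a_t = (r₁ + r₂)/2 = 34295 km.
Circular speed at r = 61000 km: v_c = √(μ/r) = 2.559 km/s.
Vis-viva on the transfer ellipse at r = 61000 km gives v_t = √[μ(2/r − 1/a_t)] = 1.204 km/s.
Δv₂ = |v_t − v_c| = |1.204 − 2.559| = 1.355 km/s.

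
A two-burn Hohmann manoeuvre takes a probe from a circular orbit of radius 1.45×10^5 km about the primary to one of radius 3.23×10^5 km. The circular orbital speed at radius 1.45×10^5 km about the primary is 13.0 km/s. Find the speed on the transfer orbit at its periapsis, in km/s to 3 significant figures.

From the circular-orbit relation v² = μ/r at r = 1.45×10^5 km: μ = v²r = (13.0)² × 1.45×10^5 = 2.45050×10^7 km³/s².
Semi-major axis of the transfer orbit: a_t = (1.450×10^5 + 3.230×10^5)/2 = 2.340×10^5 km.
At periapsis, r = 1.450×10^5 km.
From the vis-viva equation, v = √[μ(2/r − 1/a_t)] = 15.27 km/s.

v = 15.3 km/s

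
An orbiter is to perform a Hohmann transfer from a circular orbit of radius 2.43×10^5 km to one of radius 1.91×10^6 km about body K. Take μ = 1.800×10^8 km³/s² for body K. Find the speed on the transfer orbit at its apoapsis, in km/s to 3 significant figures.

The Hohmann ellipse has a_t = (r₁ + r₂)/2 = 1.0765×10^6 km.
The apoapsis of the transfer ellipse is at r = 1.910×10^6 km.
From the vis-viva equation, v = √[μ(2/r − 1/a_t)] = 4.612 km/s.

v = 4.61 km/s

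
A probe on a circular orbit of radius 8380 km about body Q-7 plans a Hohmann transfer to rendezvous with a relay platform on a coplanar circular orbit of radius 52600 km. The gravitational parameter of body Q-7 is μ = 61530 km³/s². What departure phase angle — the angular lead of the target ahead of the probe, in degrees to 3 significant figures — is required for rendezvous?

φ = 101°

Semi-major axis of the transfer orbit: a_t = (8380 + 52600)/2 = 30490 km.
Transfer time t = π√(a_t³/μ) = 67428 s.
The target's mean motion on its circular orbit is ω₂ = √(μ/r₂³) = 2.0562×10^-5 rad/s.
Angle swept by the target during transfer: ω₂·t = 1.3865 rad = 79.44°.
The probe traverses 180° on the transfer ellipse, so the target must lead by 180° − 79.44° = 101°.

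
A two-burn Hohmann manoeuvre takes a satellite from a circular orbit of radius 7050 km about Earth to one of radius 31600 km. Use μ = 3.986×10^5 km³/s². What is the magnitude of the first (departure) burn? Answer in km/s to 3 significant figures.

Δv₁ = 2.10 km/s

Transfer-ellipse semi-major axis a_t = (r₁ + r₂)/2 = (7050 + 31600)/2 = 19325 km.
Circular speed at r = 7050 km: v_c = √(μ/r) = 7.519 km/s.
Vis-viva on the transfer ellipse at r = 7050 km gives v_t = √[μ(2/r − 1/a_t)] = 9.615 km/s.
Δv₁ = |v_t − v_c| = |9.615 − 7.519| = 2.096 km/s.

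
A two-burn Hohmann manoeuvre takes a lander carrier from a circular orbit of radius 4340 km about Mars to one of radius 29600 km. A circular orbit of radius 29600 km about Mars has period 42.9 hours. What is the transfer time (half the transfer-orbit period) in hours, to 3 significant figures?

From Kepler's third law T² = 4π²r³/μ at r = 29600 km, T = 42.9 hours = 42.9 × 3600 s = 1.5444×10^5 s: μ = 4π²r³/T² = 42925.5 km³/s².
The Hohmann ellipse has a_t = (r₁ + r₂)/2 = 16970 km.
Half the transfer-orbit period gives t = π√(a_t³/μ) = 33520 s.
Converting: 33520 s ÷ 3600 s/hour = 9.31 hours.

t = 9.31 hours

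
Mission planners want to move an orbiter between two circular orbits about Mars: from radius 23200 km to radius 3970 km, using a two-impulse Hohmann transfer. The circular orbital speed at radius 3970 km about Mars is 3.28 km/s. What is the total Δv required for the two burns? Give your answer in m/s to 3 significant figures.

Δv = 1630 m/s

From the circular-orbit relation v² = μ/r at r = 3970 km: μ = v²r = (3.28)² × 3970 = 42710.8 km³/s².
The Hohmann ellipse has a_t = (r₁ + r₂)/2 = 13585 km.
At r₁ the circular-orbit speed is v₁ = √(μ/r₁) = 1.35683 km/s.
Transfer-orbit speed at r₁ (vis-viva): v_a = √[μ(2/r₁ − 1/a_t)] = 0.733484 km/s.
First burn Δv₁ = |v_a − v₁| = 0.62335 km/s.
Circular speed at r₂: v₂ = √(μ/r₂) = 3.2800 km/s.
Transfer-orbit speed at r₂: v_p = √[μ(2/r₂ − 1/a_t)] = 4.2864 km/s.
Second burn Δv₂ = |v₂ − v_p| = 1.0064 km/s.
Δv = Δv₁ + Δv₂ = 0.62335 + 1.0064 = 1.630 km/s.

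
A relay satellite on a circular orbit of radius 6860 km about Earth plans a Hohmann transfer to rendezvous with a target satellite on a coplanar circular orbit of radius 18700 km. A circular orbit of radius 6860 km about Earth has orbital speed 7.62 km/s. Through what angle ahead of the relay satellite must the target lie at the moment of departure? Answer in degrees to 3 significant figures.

From the circular-orbit relation v² = μ/r at r = 6860 km: μ = v²r = (7.62)² × 6860 = 3.98322×10^5 km³/s².
Transfer-ellipse semi-major axis a_t = (r₁ + r₂)/2 = (6860 + 18700)/2 = 12780 km.
The half-period of the transfer ellipse is t = π√(a_t³/μ) = 7192 s.
The target's mean motion on its circular orbit is ω₂ = √(μ/r₂³) = 2.468×10^-4 rad/s.
Angle swept by the target during transfer: ω₂·t = 1.775 rad = 101.7°.
The relay satellite traverses 180° on the transfer ellipse, so the target must lead by 180° − 101.7° = 78.3°.

φ = 78.3°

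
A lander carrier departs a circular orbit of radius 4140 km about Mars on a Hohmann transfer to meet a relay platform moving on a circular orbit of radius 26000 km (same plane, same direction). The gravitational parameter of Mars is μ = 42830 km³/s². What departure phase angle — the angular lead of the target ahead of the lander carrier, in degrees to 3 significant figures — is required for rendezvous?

φ = 101°

Semi-major axis of the transfer orbit: a_t = (4140 + 26000)/2 = 15070 km.
Transfer time t = π√(a_t³/μ) = 28083 s.
The target's mean motion on its circular orbit is ω₂ = √(μ/r₂³) = 4.9364×10^-5 rad/s.
Angle swept by the target during transfer: ω₂·t = 1.3863 rad = 79.43°.
The lander carrier traverses 180° on the transfer ellipse, so the target must lead by 180° − 79.43° = 101°.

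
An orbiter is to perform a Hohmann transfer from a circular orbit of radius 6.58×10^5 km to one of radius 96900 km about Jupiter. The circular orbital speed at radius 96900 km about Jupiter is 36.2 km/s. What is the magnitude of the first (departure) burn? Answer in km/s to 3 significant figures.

Δv₁ = 6.85 km/s

From the circular-orbit relation v² = μ/r at r = 96900 km: μ = v²r = (36.2)² × 96900 = 1.26982×10^8 km³/s².
Semi-major axis of the transfer orbit: a_t = (6.580×10^5 + 96900)/2 = 3.7745×10^5 km.
Circular speed at r = 6.580×10^5 km: v_c = √(μ/r) = 13.892 km/s.
Vis-viva on the transfer ellipse at r = 6.580×10^5 km gives v_t = √[μ(2/r − 1/a_t)] = 7.0387 km/s.
Δv₁ = |v_t − v_c| = |7.0387 − 13.892| = 6.853 km/s.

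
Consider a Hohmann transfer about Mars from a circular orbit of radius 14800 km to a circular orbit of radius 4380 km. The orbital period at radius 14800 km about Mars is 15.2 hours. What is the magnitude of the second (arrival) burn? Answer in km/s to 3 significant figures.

Δv₂ = 0.757 km/s

From Kepler's third law T² = 4π²r³/μ at r = 14800 km, T = 15.2 hours = 15.2 × 3600 s = 54720 s: μ = 4π²r³/T² = 42741.8 km³/s².
Transfer-ellipse semi-major axis a_t = (r₁ + r₂)/2 = (14800 + 4380)/2 = 9590 km.
On the circular orbit at r = 4380 km, v_c = √(μ/r) = 3.1238 km/s.
Transfer-orbit speed at the same r (vis-viva, a = a_t): v_t = √[μ(2/r − 1/a_t)] = 3.8807 km/s.
Δv₂ = |v_t − v_c| = |3.8807 − 3.1238| = 0.7569 km/s.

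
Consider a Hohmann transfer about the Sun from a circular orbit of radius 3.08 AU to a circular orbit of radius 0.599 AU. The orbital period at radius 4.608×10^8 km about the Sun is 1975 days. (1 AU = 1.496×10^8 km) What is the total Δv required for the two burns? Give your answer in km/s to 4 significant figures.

From Kepler's third law T² = 4π²r³/μ at r = 4.608×10^8 km, T = 1975 days = 1975 × 86400 s = 1.7064×10^8 s: μ = 4π²r³/T² = 1.32659×10^11 km³/s².
In km: r₁ = 3.08 × 1.496×10^8 = 4.60768×10^8 km; r₂ = 0.599 × 1.496×10^8 = 8.96104×10^7 km.
Semi-major axis of the transfer orbit: a_t = (4.60768×10^8 + 8.96104×10^7)/2 = 2.751892×10^8 km.
At r₁ the circular-orbit speed is v₁ = √(μ/r₁) = 16.96784 km/s.
Transfer-orbit speed at r₁ (vis-viva equation): v_a = √[μ(2/r₁ − 1/a_t)] = 9.682558 km/s.
First burn Δv₁ = |v_a − v₁| = 7.2853 km/s.
Circular speed at r₂: v₂ = √(μ/r₂) = 38.476 km/s.
Transfer-orbit speed at r₂: v_p = √[μ(2/r₂ − 1/a_t)] = 49.787 km/s.
Second burn Δv₂ = |v₂ − v_p| = 11.311 km/s.
Total Δv = Δv₁ + Δv₂ = 18.60 km/s.

Δv = 18.60 km/s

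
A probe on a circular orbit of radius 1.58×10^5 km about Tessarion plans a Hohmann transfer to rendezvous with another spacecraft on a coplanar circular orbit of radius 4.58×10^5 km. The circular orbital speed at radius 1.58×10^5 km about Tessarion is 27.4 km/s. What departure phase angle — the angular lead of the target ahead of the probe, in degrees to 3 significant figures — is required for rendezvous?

φ = 80.7°

From the circular-orbit relation v² = μ/r at r = 1.58×10^5 km: μ = v²r = (27.4)² × 1.58×10^5 = 1.18620×10^8 km³/s².
Semi-major axis of the transfer orbit: a_t = (1.580×10^5 + 4.580×10^5)/2 = 3.080×10^5 km.
The half-period of the transfer ellipse is t = π√(a_t³/μ) = 49305.7 s.
Target angular speed ω₂ = √(μ/r₂³) = 3.51383×10^-5 rad/s.
Angle swept by the target during transfer: ω₂·t = 1.73252 rad = 99.27°.
The probe traverses 180° on the transfer ellipse, so the target must lead by 180° − 99.27° = 80.7°.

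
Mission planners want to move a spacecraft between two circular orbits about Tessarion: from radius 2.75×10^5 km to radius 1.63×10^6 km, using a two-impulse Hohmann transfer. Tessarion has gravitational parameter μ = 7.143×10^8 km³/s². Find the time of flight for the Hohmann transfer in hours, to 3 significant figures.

t = 30.4 hours

The Hohmann ellipse has a_t = (r₁ + r₂)/2 = 9.525×10^5 km.
Transfer time t = π√(a_t³/μ) = π√((9.525×10^5)³ / 7.143×10^8) = 1.093×10^5 s.
Converting: 1.093×10^5 s ÷ 3600 s/hour = 30.4 hours.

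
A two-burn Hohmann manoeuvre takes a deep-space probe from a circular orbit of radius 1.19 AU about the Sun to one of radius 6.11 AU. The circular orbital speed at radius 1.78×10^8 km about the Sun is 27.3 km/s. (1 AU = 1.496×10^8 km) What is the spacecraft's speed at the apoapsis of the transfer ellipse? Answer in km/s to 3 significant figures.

From the circular-orbit relation v² = μ/r at r = 1.78×10^8 km: μ = v²r = (27.3)² × 1.78×10^8 = 1.32662×10^11 km³/s².
In km: r₁ = 1.19 × 1.496×10^8 = 1.78024×10^8 km; r₂ = 6.11 × 1.496×10^8 = 9.14056×10^8 km.
The Hohmann ellipse has a_t = (r₁ + r₂)/2 = 5.4604×10^8 km.
The apoapsis of the transfer ellipse is at r = 9.14056×10^8 km.
Vis-viva: v = √[μ(2/r − 1/a_t)] = √[1.32662×10^11 × (2/9.14056×10^8 − 1/5.4604×10^8)] = 6.879 km/s.

v = 6.88 km/s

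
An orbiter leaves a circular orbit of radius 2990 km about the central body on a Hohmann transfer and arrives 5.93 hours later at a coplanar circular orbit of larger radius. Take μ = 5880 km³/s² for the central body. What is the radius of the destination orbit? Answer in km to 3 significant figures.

r₂ = 9960 km

Transfer time t = 5.93 hours = 21348 s, and t = π√(a_t³/μ).
So a_t = (μ t²/π²)^(1/3) = (5880 × (21348)² / π²)^(1/3) = 6475.4 km.
Since a_t = (r₁ + r₂)/2, r₂ = 2a_t − r₁ = 2×6475.4 − 2990 = 9960.8 km.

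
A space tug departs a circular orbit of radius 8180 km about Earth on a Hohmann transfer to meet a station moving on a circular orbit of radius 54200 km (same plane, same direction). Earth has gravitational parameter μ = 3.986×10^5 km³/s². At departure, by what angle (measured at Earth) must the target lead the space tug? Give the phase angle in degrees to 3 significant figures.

Semi-major axis of the transfer orbit: a_t = (8180 + 54200)/2 = 31190 km.
The half-period of the transfer ellipse is t = π√(a_t³/μ) = 27409.7 s.
The target's mean motion on its circular orbit is ω₂ = √(μ/r₂³) = 5.00345×10^-5 rad/s.
Angle swept by the target during transfer: ω₂·t = 1.3714 rad = 78.58°.
The space tug traverses 180° on the transfer ellipse, so the target must lead by 180° − 78.58° = 101°.

φ = 101°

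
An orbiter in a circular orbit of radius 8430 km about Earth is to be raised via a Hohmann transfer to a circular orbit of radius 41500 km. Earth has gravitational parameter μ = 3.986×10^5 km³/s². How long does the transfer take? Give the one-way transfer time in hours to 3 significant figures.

t = 5.45 hours

The Hohmann ellipse has a_t = (r₁ + r₂)/2 = 24965 km.
Transfer time t = π√(a_t³/μ) = π√((24965)³ / 3.986×10^5) = 19630 s.
Converting: 19630 s ÷ 3600 s/hour = 5.45 hours.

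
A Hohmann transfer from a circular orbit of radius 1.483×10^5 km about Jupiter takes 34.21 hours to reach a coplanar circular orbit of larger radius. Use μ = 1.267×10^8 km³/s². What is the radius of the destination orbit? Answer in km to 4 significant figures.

r₂ = 1.011×10^6 km

Transfer time t = 34.21 hours = 1.23156×10^5 s, and t = π√(a_t³/μ).
So a_t = (μ t²/π²)^(1/3) = (1.267×10^8 × (1.23156×10^5)² / π²)^(1/3) = 5.7960×10^5 km.
Since a_t = (r₁ + r₂)/2, r₂ = 2a_t − r₁ = 2×5.7960×10^5 − 1.483×10^5 = 1.0109×10^6 km.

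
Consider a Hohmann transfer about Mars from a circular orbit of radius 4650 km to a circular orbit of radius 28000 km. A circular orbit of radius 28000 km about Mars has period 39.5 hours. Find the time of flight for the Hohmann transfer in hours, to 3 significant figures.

From Kepler's third law T² = 4π²r³/μ at r = 28000 km, T = 39.5 hours = 39.5 × 3600 s = 1.422×10^5 s: μ = 4π²r³/T² = 42858.3 km³/s².
The Hohmann ellipse has a_t = (r₁ + r₂)/2 = 16325 km.
Transfer time t = π√(a_t³/μ) = π√((16325)³ / 42858.3) = 31650 s.
Converting: 31650 s ÷ 3600 s/hour = 8.79 hours.

t = 8.79 hours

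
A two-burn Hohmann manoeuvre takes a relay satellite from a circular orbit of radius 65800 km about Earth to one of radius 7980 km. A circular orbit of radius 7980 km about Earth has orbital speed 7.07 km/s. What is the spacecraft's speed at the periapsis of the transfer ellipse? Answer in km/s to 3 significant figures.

From the circular-orbit relation v² = μ/r at r = 7980 km: μ = v²r = (7.07)² × 7980 = 3.98880×10^5 km³/s².
Transfer-ellipse semi-major axis a_t = (r₁ + r₂)/2 = (65800 + 7980)/2 = 36890 km.
At periapsis, r = 7980 km.
Vis-viva: v = √[μ(2/r − 1/a_t)] = √[3.98880×10^5 × (2/7980 − 1/36890)] = 9.442 km/s.

v = 9.44 km/s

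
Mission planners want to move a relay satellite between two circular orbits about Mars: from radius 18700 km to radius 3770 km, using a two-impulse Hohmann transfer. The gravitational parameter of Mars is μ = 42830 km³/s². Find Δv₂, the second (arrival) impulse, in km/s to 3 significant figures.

Semi-major axis of the transfer orbit: a_t = (18700 + 3770)/2 = 11235 km.
Circular speed at r = 3770 km: v_c = √(μ/r) = 3.3706 km/s.
Transfer-orbit speed at the same r (vis-viva, a = a_t): v_t = √[μ(2/r − 1/a_t)] = 4.3485 km/s.
Δv₂ = |v_t − v_c| = |4.3485 − 3.3706| = 0.9779 km/s.

Δv₂ = 0.978 km/s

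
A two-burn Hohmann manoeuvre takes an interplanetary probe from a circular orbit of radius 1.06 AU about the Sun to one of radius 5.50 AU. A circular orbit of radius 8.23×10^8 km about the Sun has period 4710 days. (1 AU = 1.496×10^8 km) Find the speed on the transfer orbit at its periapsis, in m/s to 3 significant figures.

v = 37500 m/s

From Kepler's third law T² = 4π²r³/μ at r = 8.23×10^8 km, T = 4710 days = 4710 × 86400 s = 4.06944×10^8 s: μ = 4π²r³/T² = 1.32889×10^11 km³/s².
In km: r₁ = 1.06 × 1.496×10^8 = 1.58576×10^8 km; r₂ = 5.50 × 1.496×10^8 = 8.228×10^8 km.
The Hohmann ellipse has a_t = (r₁ + r₂)/2 = 4.90688×10^8 km.
The periapsis of the transfer ellipse is at r = 1.58576×10^8 km.
Vis-viva: v = √[μ(2/r − 1/a_t)] = √[1.32889×10^11 × (2/1.58576×10^8 − 1/4.90688×10^8)] = 37.49 km/s.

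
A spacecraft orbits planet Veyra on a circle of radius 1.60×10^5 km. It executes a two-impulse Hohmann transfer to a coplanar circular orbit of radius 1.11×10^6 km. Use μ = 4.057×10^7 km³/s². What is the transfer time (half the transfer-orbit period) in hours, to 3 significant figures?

Semi-major axis of the transfer orbit: a_t = (1.600×10^5 + 1.110×10^6)/2 = 6.350×10^5 km.
Transfer time t = π√(a_t³/μ) = π√((6.350×10^5)³ / 4.057×10^7) = 2.496×10^5 s.
Converting: 2.496×10^5 s ÷ 3600 s/hour = 69.3 hours.

t = 69.3 hours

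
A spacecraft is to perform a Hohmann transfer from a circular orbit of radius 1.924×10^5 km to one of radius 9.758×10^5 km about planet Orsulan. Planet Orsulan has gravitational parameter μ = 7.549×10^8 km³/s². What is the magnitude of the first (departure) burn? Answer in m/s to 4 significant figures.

Transfer-ellipse semi-major axis a_t = (r₁ + r₂)/2 = (1.924×10^5 + 9.758×10^5)/2 = 5.841×10^5 km.
On the circular orbit at r = 1.924×10^5 km, v_c = √(μ/r) = 62.64 km/s.
Transfer-orbit speed at the same r (vis-viva, a = a_t): v_t = √[μ(2/r − 1/a_t)] = 80.96 km/s.
Δv₁ = |v_t − v_c| = |80.96 − 62.64| = 18.32 km/s.

Δv₁ = 18320 m/s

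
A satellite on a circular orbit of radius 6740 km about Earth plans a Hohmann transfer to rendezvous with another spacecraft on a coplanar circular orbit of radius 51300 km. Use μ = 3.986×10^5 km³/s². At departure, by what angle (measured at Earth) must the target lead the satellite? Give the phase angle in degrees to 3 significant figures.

φ = 103°

Semi-major axis of the transfer orbit: a_t = (6740 + 51300)/2 = 29020 km.
Transfer time t = π√(a_t³/μ) = 24599.6 s.
The target's mean motion on its circular orbit is ω₂ = √(μ/r₂³) = 5.43366×10^-5 rad/s.
Angle swept by the target during transfer: ω₂·t = 1.33666 rad = 76.58°.
The satellite traverses 180° on the transfer ellipse, so the target must lead by 180° − 76.58° = 103°.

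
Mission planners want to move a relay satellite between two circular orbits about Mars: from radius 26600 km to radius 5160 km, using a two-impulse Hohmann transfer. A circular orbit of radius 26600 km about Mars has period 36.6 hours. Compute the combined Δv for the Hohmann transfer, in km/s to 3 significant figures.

Δv = 1.39 km/s

From Kepler's third law T² = 4π²r³/μ at r = 26600 km, T = 36.6 hours = 36.6 × 3600 s = 1.3176×10^5 s: μ = 4π²r³/T² = 42799.4 km³/s².
Transfer-ellipse semi-major axis a_t = (r₁ + r₂)/2 = (26600 + 5160)/2 = 15880 km.
Circular speed at r₁: v₁ = √(μ/r₁) = √(42799.4/26600) = 1.2685 km/s.
Transfer-orbit speed at r₁ (vis-viva equation): v_a = √[μ(2/r₁ − 1/a_t)] = 0.72307 km/s.
First burn Δv₁ = |v_a − v₁| = 0.5454 km/s.
At r₂, v₂ = √(μ/r₂) = 2.8800 km/s.
Transfer-orbit speed at r₂: v_p = √[μ(2/r₂ − 1/a_t)] = 3.7274 km/s.
Second burn Δv₂ = |v₂ − v_p| = 0.8474 km/s.
Δv = Δv₁ + Δv₂ = 0.5454 + 0.8474 = 1.393 km/s.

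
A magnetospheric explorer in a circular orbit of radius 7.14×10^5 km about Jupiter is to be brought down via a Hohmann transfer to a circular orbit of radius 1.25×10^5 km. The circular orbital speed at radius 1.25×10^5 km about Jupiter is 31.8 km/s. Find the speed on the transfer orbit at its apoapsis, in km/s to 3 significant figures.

v = 7.26 km/s

From the circular-orbit relation v² = μ/r at r = 1.25×10^5 km: μ = v²r = (31.8)² × 1.25×10^5 = 1.26405×10^8 km³/s².
The Hohmann ellipse has a_t = (r₁ + r₂)/2 = 4.195×10^5 km.
At apoapsis, r = 7.140×10^5 km.
From the vis-viva equation, v = √[μ(2/r − 1/a_t)] = 7.263 km/s.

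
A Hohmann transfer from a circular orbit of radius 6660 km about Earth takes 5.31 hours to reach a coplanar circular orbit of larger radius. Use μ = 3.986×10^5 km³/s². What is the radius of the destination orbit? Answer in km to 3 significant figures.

Transfer time t = 5.31 hours = 19116 s, and t = π√(a_t³/μ).
So a_t = (μ t²/π²)^(1/3) = (3.986×10^5 × (19116)² / π²)^(1/3) = 24529 km.
Since a_t = (r₁ + r₂)/2, r₂ = 2a_t − r₁ = 2×24529 − 6660 = 42398 km.

r₂ = 42400 km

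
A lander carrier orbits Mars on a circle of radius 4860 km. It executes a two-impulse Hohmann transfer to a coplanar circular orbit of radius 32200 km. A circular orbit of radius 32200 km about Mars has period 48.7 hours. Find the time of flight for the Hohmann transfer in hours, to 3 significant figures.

From Kepler's third law T² = 4π²r³/μ at r = 32200 km, T = 48.7 hours = 48.7 × 3600 s = 1.7532×10^5 s: μ = 4π²r³/T² = 42881.0 km³/s².
Transfer-ellipse semi-major axis a_t = (r₁ + r₂)/2 = (4860 + 32200)/2 = 18530 km.
Transfer time t = π√(a_t³/μ) = π√((18530)³ / 42881.0) = 38270 s.
Converting: 38270 s ÷ 3600 s/hour = 10.6 hours.

t = 10.6 hours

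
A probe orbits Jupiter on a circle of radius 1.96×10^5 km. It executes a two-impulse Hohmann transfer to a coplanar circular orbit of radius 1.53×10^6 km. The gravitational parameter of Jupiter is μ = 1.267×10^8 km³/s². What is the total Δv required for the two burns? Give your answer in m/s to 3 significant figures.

Δv = 13200 m/s

The Hohmann ellipse has a_t = (r₁ + r₂)/2 = 8.630×10^5 km.
Circular speed at r₁: v₁ = √(μ/r₁) = √(1.267×10^8/1.960×10^5) = 25.425 km/s.
Transfer-orbit speed at r₁ (vis-viva equation): v_p = √[μ(2/r₁ − 1/a_t)] = 33.853 km/s.
First burn Δv₁ = |v_p − v₁| = 8.428 km/s.
Circular speed at r₂: v₂ = √(μ/r₂) = 9.100 km/s.
Transfer-orbit speed at r₂: v_a = √[μ(2/r₂ − 1/a_t)] = 4.337 km/s.
Second burn Δv₂ = |v₂ − v_a| = 4.763 km/s.
Total Δv = Δv₁ + Δv₂ = 13.19 km/s.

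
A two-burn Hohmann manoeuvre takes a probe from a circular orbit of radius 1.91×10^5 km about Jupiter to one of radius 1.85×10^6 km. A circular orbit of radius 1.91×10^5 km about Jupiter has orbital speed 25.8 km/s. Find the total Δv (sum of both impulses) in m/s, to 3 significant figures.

Δv = 13600 m/s

From the circular-orbit relation v² = μ/r at r = 1.91×10^5 km: μ = v²r = (25.8)² × 1.91×10^5 = 1.27137×10^8 km³/s².
Semi-major axis of the transfer orbit: a_t = (1.910×10^5 + 1.850×10^6)/2 = 1.0205×10^6 km.
At r₁ the circular-orbit speed is v₁ = √(μ/r₁) = 25.800 km/s.
On the transfer ellipse at r₁, vis-viva equation gives v_p = √[μ(2/r₁ − 1/a_t)] = 34.738 km/s.
First burn Δv₁ = |v_p − v₁| = 8.938 km/s.
At r₂, v₂ = √(μ/r₂) = 8.290 km/s.
Transfer-orbit speed at r₂: v_a = √[μ(2/r₂ − 1/a_t)] = 3.586 km/s.
Second burn Δv₂ = |v₂ − v_a| = 4.704 km/s.
Δv = Δv₁ + Δv₂ = 8.938 + 4.704 = 13.64 km/s.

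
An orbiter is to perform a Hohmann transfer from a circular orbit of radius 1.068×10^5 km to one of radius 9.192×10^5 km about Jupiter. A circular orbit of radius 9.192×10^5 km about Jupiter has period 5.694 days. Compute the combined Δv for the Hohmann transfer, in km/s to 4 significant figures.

From Kepler's third law T² = 4π²r³/μ at r = 9.192×10^5 km, T = 5.694 days = 5.694 × 86400 s = 4.919616×10^5 s: μ = 4π²r³/T² = 1.26686×10^8 km³/s².
Semi-major axis of the transfer orbit: a_t = (1.068×10^5 + 9.192×10^5)/2 = 5.130×10^5 km.
Circular speed at r₁: v₁ = √(μ/r₁) = √(1.26686×10^8/1.068×10^5) = 34.44 km/s.
Transfer-orbit speed at r₁ (v² = μ(2/r − 1/a)): v_p = √[μ(2/r₁ − 1/a_t)] = 46.10 km/s.
First burn Δv₁ = |v_p − v₁| = 11.66 km/s.
Circular speed at r₂: v₂ = √(μ/r₂) = 11.74 km/s.
Transfer-orbit speed at r₂: v_a = √[μ(2/r₂ − 1/a_t)] = 5.357 km/s.
Second burn Δv₂ = |v₂ − v_a| = 6.383 km/s.
Total Δv = Δv₁ + Δv₂ = 18.04 km/s.

Δv = 18.04 km/s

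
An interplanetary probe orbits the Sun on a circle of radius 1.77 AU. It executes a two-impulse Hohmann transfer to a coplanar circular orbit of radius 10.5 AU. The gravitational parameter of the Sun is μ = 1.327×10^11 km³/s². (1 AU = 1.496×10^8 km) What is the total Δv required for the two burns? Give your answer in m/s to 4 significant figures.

Δv = 11150 m/s

In km: r₁ = 1.77 × 1.496×10^8 = 2.64792×10^8 km; r₂ = 10.5 × 1.496×10^8 = 1.5708×10^9 km.
Semi-major axis of the transfer orbit: a_t = (2.64792×10^8 + 1.5708×10^9)/2 = 9.17796×10^8 km.
At r₁ the circular-orbit speed is v₁ = √(μ/r₁) = 22.39 km/s.
On the transfer ellipse at r₁, v² = μ(2/r − 1/a) gives v_p = √[μ(2/r₁ − 1/a_t)] = 29.29 km/s.
First burn Δv₁ = |v_p − v₁| = 6.900 km/s.
Circular speed at r₂: v₂ = √(μ/r₂) = 9.191 km/s.
Transfer-orbit speed at r₂: v_a = √[μ(2/r₂ − 1/a_t)] = 4.937 km/s.
Second burn Δv₂ = |v₂ − v_a| = 4.254 km/s.
Total Δv = Δv₁ + Δv₂ = 11.15 km/s.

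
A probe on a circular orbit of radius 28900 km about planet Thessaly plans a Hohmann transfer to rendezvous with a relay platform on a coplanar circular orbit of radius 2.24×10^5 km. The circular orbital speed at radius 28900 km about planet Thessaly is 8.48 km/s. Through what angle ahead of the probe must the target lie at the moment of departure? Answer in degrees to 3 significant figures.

φ = 104°

From the circular-orbit relation v² = μ/r at r = 28900 km: μ = v²r = (8.48)² × 28900 = 2.07821×10^6 km³/s².
The Hohmann ellipse has a_t = (r₁ + r₂)/2 = 1.2645×10^5 km.
Transfer time t = π√(a_t³/μ) = 97990 s.
The target's mean motion on its circular orbit is ω₂ = √(μ/r₂³) = 1.3598×10^-5 rad/s.
Angle swept by the target during transfer: ω₂·t = 1.33247 rad = 76.34°.
The probe traverses 180° on the transfer ellipse, so the target must lead by 180° − 76.34° = 104°.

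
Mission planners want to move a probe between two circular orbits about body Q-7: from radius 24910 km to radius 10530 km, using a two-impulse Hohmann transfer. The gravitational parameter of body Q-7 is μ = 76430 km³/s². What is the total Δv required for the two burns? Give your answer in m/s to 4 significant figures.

Δv = 901.5 m/s

Transfer-ellipse semi-major axis a_t = (r₁ + r₂)/2 = (24910 + 10530)/2 = 17720 km.
At r₁ the circular-orbit speed is v₁ = √(μ/r₁) = 1.7516 km/s.
Transfer-orbit speed at r₁ (v² = μ(2/r − 1/a)): v_a = √[μ(2/r₁ − 1/a_t)] = 1.3503 km/s.
First burn Δv₁ = |v_a − v₁| = 0.4013 km/s.
Circular speed at r₂: v₂ = √(μ/r₂) = 2.6941 km/s.
Transfer-orbit speed at r₂: v_p = √[μ(2/r₂ − 1/a_t)] = 3.1943 km/s.
Second burn Δv₂ = |v₂ − v_p| = 0.5002 km/s.
Total Δv = Δv₁ + Δv₂ = 0.9015 km/s.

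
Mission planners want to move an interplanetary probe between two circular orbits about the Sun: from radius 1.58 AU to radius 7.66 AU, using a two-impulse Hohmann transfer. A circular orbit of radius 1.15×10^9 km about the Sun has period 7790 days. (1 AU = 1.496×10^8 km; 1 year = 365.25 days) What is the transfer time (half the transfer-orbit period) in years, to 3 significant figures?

t = 4.97 years

From Kepler's third law T² = 4π²r³/μ at r = 1.15×10^9 km, T = 7790 days = 7790 × 86400 s = 6.73056×10^8 s: μ = 4π²r³/T² = 1.32541×10^11 km³/s².
In km: r₁ = 1.58 × 1.496×10^8 = 2.36368×10^8 km; r₂ = 7.66 × 1.496×10^8 = 1.145936×10^9 km.
Semi-major axis of the transfer orbit: a_t = (2.36368×10^8 + 1.145936×10^9)/2 = 6.91152×10^8 km.
By Kepler's third law the transfer-orbit period is T = 2π√(a_t³/μ), so t = T/2 = 1.568×10^8 s.
Converting: 1.568×10^8 s ÷ 3.15576×10^7 s/year (365.25 × 86400) = 4.97 years.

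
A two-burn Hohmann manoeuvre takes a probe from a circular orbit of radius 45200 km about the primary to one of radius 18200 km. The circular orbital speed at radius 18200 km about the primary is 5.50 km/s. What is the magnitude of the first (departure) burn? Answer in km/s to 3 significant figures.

From the circular-orbit relation v² = μ/r at r = 18200 km: μ = v²r = (5.50)² × 18200 = 5.50550×10^5 km³/s².
Semi-major axis of the transfer orbit: a_t = (45200 + 18200)/2 = 31700 km.
On the circular orbit at r = 45200 km, v_c = √(μ/r) = 3.4900 km/s.
Vis-viva on the transfer ellipse at r = 45200 km gives v_t = √[μ(2/r − 1/a_t)] = 2.6444 km/s.
Δv₁ = |v_t − v_c| = |2.6444 − 3.4900| = 0.8456 km/s.

Δv₁ = 0.846 km/s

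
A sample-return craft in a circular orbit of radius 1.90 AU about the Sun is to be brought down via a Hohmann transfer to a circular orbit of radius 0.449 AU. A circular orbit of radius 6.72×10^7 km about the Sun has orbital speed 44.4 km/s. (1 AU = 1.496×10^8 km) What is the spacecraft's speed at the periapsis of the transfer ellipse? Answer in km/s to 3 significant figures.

v = 56.5 km/s

From the circular-orbit relation v² = μ/r at r = 6.72×10^7 km: μ = v²r = (44.4)² × 6.72×10^7 = 1.32475×10^11 km³/s².
In km: r₁ = 1.90 × 1.496×10^8 = 2.8424×10^8 km; r₂ = 0.449 × 1.496×10^8 = 6.71704×10^7 km.
Transfer-ellipse semi-major axis a_t = (r₁ + r₂)/2 = (2.8424×10^8 + 6.71704×10^7)/2 = 1.757052×10^8 km.
At periapsis, r = 6.71704×10^7 km.
Applying v² = μ(2/r − 1/a_t): v = 56.48 km/s.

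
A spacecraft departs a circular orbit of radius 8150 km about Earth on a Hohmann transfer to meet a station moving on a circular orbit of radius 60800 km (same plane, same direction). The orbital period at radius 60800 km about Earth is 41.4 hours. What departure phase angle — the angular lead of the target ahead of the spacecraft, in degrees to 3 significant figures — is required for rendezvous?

φ = 103°

From Kepler's third law T² = 4π²r³/μ at r = 60800 km, T = 41.4 hours = 41.4 × 3600 s = 1.4904×10^5 s: μ = 4π²r³/T² = 3.99452×10^5 km³/s².
The Hohmann ellipse has a_t = (r₁ + r₂)/2 = 34475 km.
Transfer time t = π√(a_t³/μ) = 31818 s.
Target angular speed ω₂ = √(μ/r₂³) = 4.2158×10^-5 rad/s.
Angle swept by the target during transfer: ω₂·t = 1.3414 rad = 76.86°.
The spacecraft traverses 180° on the transfer ellipse, so the target must lead by 180° − 76.86° = 103°.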